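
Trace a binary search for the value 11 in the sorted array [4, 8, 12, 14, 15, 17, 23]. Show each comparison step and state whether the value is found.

Binary search for 11 in [4, 8, 12, 14, 15, 17, 23]:

lo=0, hi=6, mid=3, arr[mid]=14 -> 14 > 11, search left half
lo=0, hi=2, mid=1, arr[mid]=8 -> 8 < 11, search right half
lo=2, hi=2, mid=2, arr[mid]=12 -> 12 > 11, search left half
lo=2 > hi=1, target 11 not found

Binary search determines that 11 is not in the array after 3 comparisons. The search space was exhausted without finding the target.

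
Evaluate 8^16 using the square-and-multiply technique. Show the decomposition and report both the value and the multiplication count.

Computing 8^16 by squaring (build up from 8^1; each line after the first costs one multiplication):

8^1 = 8
8^2 = (8^1)^2 = 8^2 = 64
8^4 = (8^2)^2 = 64^2 = 4096
8^8 = (8^4)^2 = 4096^2 = 16777216
8^16 = (8^8)^2 = 16777216^2 = 281474976710656

Result: 281474976710656
Multiplications needed: 4 (4 lines after 8^1)

8^16 = 281474976710656. Using exponentiation by squaring, this requires 4 multiplications. The key idea: if the exponent is even, square the half-power; if odd, multiply by the base once.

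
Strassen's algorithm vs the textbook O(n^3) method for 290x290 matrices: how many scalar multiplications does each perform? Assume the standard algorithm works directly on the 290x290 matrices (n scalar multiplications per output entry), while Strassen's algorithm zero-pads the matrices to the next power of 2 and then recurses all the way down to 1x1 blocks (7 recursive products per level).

Matrix multiplication for 290x290 matrices:

Strassen's algorithm requires power-of-2 dimensions. Pad 290x290 to 512x512 (next power of 2).

Standard algorithm: 290^3 = 24389000 multiplications
Strassen's algorithm: 7^(log2(512)) = 7^9 = 40353607 multiplications
Difference: 24389000 - 40353607 = -15964607 (Strassen uses MORE here due to padding overhead — for small or just-over-power-of-2 n, padding can outweigh the per-level savings)

Standard: 24389000 multiplications (290^3). Strassen: 40353607 multiplications (7^9, after padding to 512x512). Strassen reduces 8 recursive multiplications to 7 at each level.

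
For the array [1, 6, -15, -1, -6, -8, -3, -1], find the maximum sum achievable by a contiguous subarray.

Using Kadane's algorithm on [1, 6, -15, -1, -6, -8, -3, -1]:

Scanning through the array:
Position 1 (value 6): max_ending_here = 7, max_so_far = 7
Position 2 (value -15): max_ending_here = -8, max_so_far = 7
Position 3 (value -1): max_ending_here = -1, max_so_far = 7
Position 4 (value -6): max_ending_here = -6, max_so_far = 7
Position 5 (value -8): max_ending_here = -8, max_so_far = 7
Position 6 (value -3): max_ending_here = -3, max_so_far = 7
Position 7 (value -1): max_ending_here = -1, max_so_far = 7

Maximum subarray: [1, 6]
Maximum sum: 7

The maximum subarray is [1, 6] with sum 7. This subarray runs from index 0 to index 1.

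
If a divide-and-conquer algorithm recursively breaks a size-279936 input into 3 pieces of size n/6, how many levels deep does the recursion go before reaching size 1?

For divide and conquer with division factor 6:

Problem sizes at each level:
Level 0: 279936
Level 1: 46656
Level 2: 7776
Level 3: 1296
Level 4: 216
Level 5: 36
Level 6: 6
Level 7: 1

The root is level 0 and the size-1 base case is level 7 (the tree spans levels 0 through 7, i.e. 8 levels counting the root), so the depth is the number of divisions: log_6(279936) = 7

The recursion tree depth is log_6(279936) = 7. At each level, the problem size is divided by 6, so it takes 7 divisions to reduce to a base case of size 1. The algorithm makes 3 recursive calls at each level.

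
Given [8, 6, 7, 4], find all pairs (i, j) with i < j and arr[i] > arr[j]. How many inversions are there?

Finding inversions in [8, 6, 7, 4]:

(0, 1): arr[0]=8 > arr[1]=6
(0, 2): arr[0]=8 > arr[2]=7
(0, 3): arr[0]=8 > arr[3]=4
(1, 3): arr[1]=6 > arr[3]=4
(2, 3): arr[2]=7 > arr[3]=4

Total inversions: 5

The array has 5 inversion(s): (0,1), (0,2), (0,3), (1,3), (2,3). Each pair (i,j) satisfies i < j and arr[i] > arr[j].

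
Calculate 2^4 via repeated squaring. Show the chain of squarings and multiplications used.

Computing 2^4 by squaring (build up from 2^1; each line after the first costs one multiplication):

2^1 = 2
2^2 = (2^1)^2 = 2^2 = 4
2^4 = (2^2)^2 = 4^2 = 16

Result: 16
Multiplications needed: 2 (2 lines after 2^1)

2^4 = 16. Using exponentiation by squaring, this requires 2 multiplications. The key idea: if the exponent is even, square the half-power; if odd, multiply by the base once.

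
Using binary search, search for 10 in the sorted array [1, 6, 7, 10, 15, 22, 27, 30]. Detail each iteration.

Binary search for 10 in [1, 6, 7, 10, 15, 22, 27, 30]:

lo=0, hi=7, mid=3, arr[mid]=10 -> Found target at index 3!

Binary search finds 10 at index 3 after 1 comparisons. The search repeatedly halves the search space by comparing with the middle element.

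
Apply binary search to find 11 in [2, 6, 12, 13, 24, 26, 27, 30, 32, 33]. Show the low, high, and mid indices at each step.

Binary search for 11 in [2, 6, 12, 13, 24, 26, 27, 30, 32, 33]:

lo=0, hi=9, mid=4, arr[mid]=24 -> 24 > 11, search left half
lo=0, hi=3, mid=1, arr[mid]=6 -> 6 < 11, search right half
lo=2, hi=3, mid=2, arr[mid]=12 -> 12 > 11, search left half
lo=2 > hi=1, target 11 not found

Binary search determines that 11 is not in the array after 3 comparisons. The search space was exhausted without finding the target.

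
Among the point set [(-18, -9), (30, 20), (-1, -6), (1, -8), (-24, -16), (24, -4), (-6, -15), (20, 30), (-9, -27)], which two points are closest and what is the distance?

Computing all pairwise distances among 9 points:

d((-18, -9), (30, 20)) = 56.0803
d((-18, -9), (-1, -6)) = 17.2627
d((-18, -9), (1, -8)) = 19.0263
d((-18, -9), (-24, -16)) = 9.2195
d((-18, -9), (24, -4)) = 42.2966
d((-18, -9), (-6, -15)) = 13.4164
d((-18, -9), (20, 30)) = 54.4518
d((-18, -9), (-9, -27)) = 20.1246
d((30, 20), (-1, -6)) = 40.4599
d((30, 20), (1, -8)) = 40.3113
d((30, 20), (-24, -16)) = 64.8999
d((30, 20), (24, -4)) = 24.7386
d((30, 20), (-6, -15)) = 50.2096
d((30, 20), (20, 30)) = 14.1421
d((30, 20), (-9, -27)) = 61.0737
d((-1, -6), (1, -8)) = 2.8284 <-- minimum
d((-1, -6), (-24, -16)) = 25.0799
d((-1, -6), (24, -4)) = 25.0799
d((-1, -6), (-6, -15)) = 10.2956
d((-1, -6), (20, 30)) = 41.6773
d((-1, -6), (-9, -27)) = 22.4722
d((1, -8), (-24, -16)) = 26.2488
d((1, -8), (24, -4)) = 23.3452
d((1, -8), (-6, -15)) = 9.8995
d((1, -8), (20, 30)) = 42.4853
d((1, -8), (-9, -27)) = 21.4709
d((-24, -16), (24, -4)) = 49.4773
d((-24, -16), (-6, -15)) = 18.0278
d((-24, -16), (20, 30)) = 63.6553
d((-24, -16), (-9, -27)) = 18.6011
d((24, -4), (-6, -15)) = 31.9531
d((24, -4), (20, 30)) = 34.2345
d((24, -4), (-9, -27)) = 40.2244
d((-6, -15), (20, 30)) = 51.9711
d((-6, -15), (-9, -27)) = 12.3693
d((20, 30), (-9, -27)) = 63.9531

Closest pair: (-1, -6) and (1, -8) with distance 2.8284

The closest pair is (-1, -6) and (1, -8) with Euclidean distance 2.8284. For 9 points, brute-force pairwise comparison is shown above. For large n, the divide-and-conquer algorithm (sort by x, recurse on halves, check the dividing strip) achieves O(n log n).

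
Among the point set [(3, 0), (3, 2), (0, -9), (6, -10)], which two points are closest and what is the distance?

Computing all pairwise distances among 4 points:

d((3, 0), (3, 2)) = 2.0 <-- minimum
d((3, 0), (0, -9)) = 9.4868
d((3, 0), (6, -10)) = 10.4403
d((3, 2), (0, -9)) = 11.4018
d((3, 2), (6, -10)) = 12.3693
d((0, -9), (6, -10)) = 6.0828

Closest pair: (3, 0) and (3, 2) with distance 2.0

The closest pair is (3, 0) and (3, 2) with Euclidean distance 2.0. For 4 points, brute-force pairwise comparison is shown above. For large n, the divide-and-conquer algorithm (sort by x, recurse on halves, check the dividing strip) achieves O(n log n).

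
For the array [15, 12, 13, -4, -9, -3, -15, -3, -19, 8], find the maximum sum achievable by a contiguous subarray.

Using Kadane's algorithm on [15, 12, 13, -4, -9, -3, -15, -3, -19, 8]:

Scanning through the array:
Position 1 (value 12): max_ending_here = 27, max_so_far = 27
Position 2 (value 13): max_ending_here = 40, max_so_far = 40
Position 3 (value -4): max_ending_here = 36, max_so_far = 40
Position 4 (value -9): max_ending_here = 27, max_so_far = 40
Position 5 (value -3): max_ending_here = 24, max_so_far = 40
Position 6 (value -15): max_ending_here = 9, max_so_far = 40
Position 7 (value -3): max_ending_here = 6, max_so_far = 40
Position 8 (value -19): max_ending_here = -13, max_so_far = 40
Position 9 (value 8): max_ending_here = 8, max_so_far = 40

Maximum subarray: [15, 12, 13]
Maximum sum: 40

The maximum subarray is [15, 12, 13] with sum 40. This subarray runs from index 0 to index 2.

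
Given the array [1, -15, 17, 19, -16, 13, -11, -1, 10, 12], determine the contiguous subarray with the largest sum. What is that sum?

Using Kadane's algorithm on [1, -15, 17, 19, -16, 13, -11, -1, 10, 12]:

Scanning through the array:
Position 1 (value -15): max_ending_here = -14, max_so_far = 1
Position 2 (value 17): max_ending_here = 17, max_so_far = 17
Position 3 (value 19): max_ending_here = 36, max_so_far = 36
Position 4 (value -16): max_ending_here = 20, max_so_far = 36
Position 5 (value 13): max_ending_here = 33, max_so_far = 36
Position 6 (value -11): max_ending_here = 22, max_so_far = 36
Position 7 (value -1): max_ending_here = 21, max_so_far = 36
Position 8 (value 10): max_ending_here = 31, max_so_far = 36
Position 9 (value 12): max_ending_here = 43, max_so_far = 43

Maximum subarray: [17, 19, -16, 13, -11, -1, 10, 12]
Maximum sum: 43

The maximum subarray is [17, 19, -16, 13, -11, -1, 10, 12] with sum 43. This subarray runs from index 2 to index 9.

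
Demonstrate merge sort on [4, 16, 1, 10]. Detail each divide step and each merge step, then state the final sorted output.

Merge sort trace:

Split: [4, 16, 1, 10] -> [4, 16] and [1, 10]
  Split: [4, 16] -> [4] and [16]
  Merge: [4] + [16] -> [4, 16]
  Split: [1, 10] -> [1] and [10]
  Merge: [1] + [10] -> [1, 10]
Merge: [4, 16] + [1, 10] -> [1, 4, 10, 16]

Final sorted array: [1, 4, 10, 16]

The merge sort proceeds by recursively splitting the array and merging sorted halves.
After all merges, the sorted array is [1, 4, 10, 16].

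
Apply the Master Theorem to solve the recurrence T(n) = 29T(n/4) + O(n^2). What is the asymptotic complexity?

Master Theorem for T(n) = 29T(n/4) + O(n^2):

a = 29, b = 4, c = 2
log_b(a) = log_4(29) = 2.4290

Case 1: c = 2 < log_4(29) = 2.4290
T(n) = O(n^(log_4 29))

For T(n) = 29T(n/4) + O(n^2): log_4(29) = 2.4290. This is Case 1 of the Master Theorem (c < log_b(a), work dominated by leaves), giving O(n^(log_4 29)).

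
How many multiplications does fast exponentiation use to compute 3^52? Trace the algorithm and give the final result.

Computing 3^52 by squaring (build up from 3^1; each line after the first costs one multiplication):

3^1 = 3
3^2 = (3^1)^2 = 3^2 = 9
3^3 = 3 * 3^2 = 3 * 9 = 27
3^6 = (3^3)^2 = 27^2 = 729
3^12 = (3^6)^2 = 729^2 = 531441
3^13 = 3 * 3^12 = 3 * 531441 = 1594323
3^26 = (3^13)^2 = 1594323^2 = 2541865828329
3^52 = (3^26)^2 = 2541865828329^2 = 6461081889226673298932241

Result: 6461081889226673298932241
Multiplications needed: 7 (7 lines after 3^1)

3^52 = 6461081889226673298932241. Using exponentiation by squaring, this requires 7 multiplications. The key idea: if the exponent is even, square the half-power; if odd, multiply by the base once.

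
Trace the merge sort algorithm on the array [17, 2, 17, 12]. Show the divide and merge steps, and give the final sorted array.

Merge sort trace:

Split: [17, 2, 17, 12] -> [17, 2] and [17, 12]
  Split: [17, 2] -> [17] and [2]
  Merge: [17] + [2] -> [2, 17]
  Split: [17, 12] -> [17] and [12]
  Merge: [17] + [12] -> [12, 17]
Merge: [2, 17] + [12, 17] -> [2, 12, 17, 17]

Final sorted array: [2, 12, 17, 17]

The merge sort proceeds by recursively splitting the array and merging sorted halves.
After all merges, the sorted array is [2, 12, 17, 17].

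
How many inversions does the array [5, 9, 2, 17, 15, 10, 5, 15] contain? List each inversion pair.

Finding inversions in [5, 9, 2, 17, 15, 10, 5, 15]:

(0, 2): arr[0]=5 > arr[2]=2
(1, 2): arr[1]=9 > arr[2]=2
(1, 6): arr[1]=9 > arr[6]=5
(3, 4): arr[3]=17 > arr[4]=15
(3, 5): arr[3]=17 > arr[5]=10
(3, 6): arr[3]=17 > arr[6]=5
(3, 7): arr[3]=17 > arr[7]=15
(4, 5): arr[4]=15 > arr[5]=10
(4, 6): arr[4]=15 > arr[6]=5
(5, 6): arr[5]=10 > arr[6]=5

Total inversions: 10

The array has 10 inversion(s): (0,2), (1,2), (1,6), (3,4), (3,5), (3,6), (3,7), (4,5), (4,6), (5,6). Each pair (i,j) satisfies i < j and arr[i] > arr[j].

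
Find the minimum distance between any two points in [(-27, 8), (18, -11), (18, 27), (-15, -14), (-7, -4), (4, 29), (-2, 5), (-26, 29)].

Computing all pairwise distances among 8 points:

d((-27, 8), (18, -11)) = 48.8467
d((-27, 8), (18, 27)) = 48.8467
d((-27, 8), (-15, -14)) = 25.0599
d((-27, 8), (-7, -4)) = 23.3238
d((-27, 8), (4, 29)) = 37.4433
d((-27, 8), (-2, 5)) = 25.1794
d((-27, 8), (-26, 29)) = 21.0238
d((18, -11), (18, 27)) = 38.0
d((18, -11), (-15, -14)) = 33.1361
d((18, -11), (-7, -4)) = 25.9615
d((18, -11), (4, 29)) = 42.3792
d((18, -11), (-2, 5)) = 25.6125
d((18, -11), (-26, 29)) = 59.4643
d((18, 27), (-15, -14)) = 52.6308
d((18, 27), (-7, -4)) = 39.8246
d((18, 27), (4, 29)) = 14.1421
d((18, 27), (-2, 5)) = 29.7321
d((18, 27), (-26, 29)) = 44.0454
d((-15, -14), (-7, -4)) = 12.8062
d((-15, -14), (4, 29)) = 47.0106
d((-15, -14), (-2, 5)) = 23.0217
d((-15, -14), (-26, 29)) = 44.3847
d((-7, -4), (4, 29)) = 34.7851
d((-7, -4), (-2, 5)) = 10.2956 <-- minimum
d((-7, -4), (-26, 29)) = 38.0789
d((4, 29), (-2, 5)) = 24.7386
d((4, 29), (-26, 29)) = 30.0
d((-2, 5), (-26, 29)) = 33.9411

Closest pair: (-7, -4) and (-2, 5) with distance 10.2956

The closest pair is (-7, -4) and (-2, 5) with Euclidean distance 10.2956. For 8 points, brute-force pairwise comparison is shown above. For large n, the divide-and-conquer algorithm (sort by x, recurse on halves, check the dividing strip) achieves O(n log n).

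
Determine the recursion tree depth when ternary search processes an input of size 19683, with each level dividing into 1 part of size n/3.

For divide and conquer with division factor 3:

Problem sizes at each level:
Level 0: 19683
Level 1: 6561
Level 2: 2187
Level 3: 729
Level 4: 243
Level 5: 81
Level 6: 27
Level 7: 9
Level 8: 3
Level 9: 1

The root is level 0 and the size-1 base case is level 9 (the tree spans levels 0 through 9, i.e. 10 levels counting the root), so the depth is the number of divisions: log_3(19683) = 9

The recursion tree depth is log_3(19683) = 9. At each level, the problem size is divided by 3, so it takes 9 divisions to reduce to a base case of size 1. The algorithm makes 1 recursive call at each level.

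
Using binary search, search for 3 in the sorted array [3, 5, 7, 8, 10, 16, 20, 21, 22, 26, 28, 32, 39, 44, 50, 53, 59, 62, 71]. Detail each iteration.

Binary search for 3 in [3, 5, 7, 8, 10, 16, 20, 21, 22, 26, 28, 32, 39, 44, 50, 53, 59, 62, 71]:

lo=0, hi=18, mid=9, arr[mid]=26 -> 26 > 3, search left half
lo=0, hi=8, mid=4, arr[mid]=10 -> 10 > 3, search left half
lo=0, hi=3, mid=1, arr[mid]=5 -> 5 > 3, search left half
lo=0, hi=0, mid=0, arr[mid]=3 -> Found target at index 0!

Binary search finds 3 at index 0 after 4 comparisons. The search repeatedly halves the search space by comparing with the middle element.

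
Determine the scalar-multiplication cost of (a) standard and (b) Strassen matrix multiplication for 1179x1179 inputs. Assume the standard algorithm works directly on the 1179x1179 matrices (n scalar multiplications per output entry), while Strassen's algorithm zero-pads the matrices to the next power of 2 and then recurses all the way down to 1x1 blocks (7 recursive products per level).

Matrix multiplication for 1179x1179 matrices:

Strassen's algorithm requires power-of-2 dimensions. Pad 1179x1179 to 2048x2048 (next power of 2).

Standard algorithm: 1179^3 = 1638858339 multiplications
Strassen's algorithm: 7^(log2(2048)) = 7^11 = 1977326743 multiplications
Difference: 1638858339 - 1977326743 = -338468404 (Strassen uses MORE here due to padding overhead — for small or just-over-power-of-2 n, padding can outweigh the per-level savings)

Standard: 1638858339 multiplications (1179^3). Strassen: 1977326743 multiplications (7^11, after padding to 2048x2048). Strassen reduces 8 recursive multiplications to 7 at each level.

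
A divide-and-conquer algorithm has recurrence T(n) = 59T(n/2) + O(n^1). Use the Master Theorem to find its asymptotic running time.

Master Theorem for T(n) = 59T(n/2) + O(n^1):

a = 59, b = 2, c = 1
log_b(a) = log_2(59) = 5.8826

Case 1: c = 1 < log_2(59) = 5.8826
T(n) = O(n^(log_2 59))

For T(n) = 59T(n/2) + O(n^1): log_2(59) = 5.8826. This is Case 1 of the Master Theorem (c < log_b(a), work dominated by leaves), giving O(n^(log_2 59)).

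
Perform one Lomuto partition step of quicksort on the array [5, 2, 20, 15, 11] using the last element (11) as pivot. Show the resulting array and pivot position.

Lomuto partition with pivot = 11:

Initial array: [5, 2, 20, 15, 11]

arr[0]=5 <= 11: swap with position 0, array becomes [5, 2, 20, 15, 11]
arr[1]=2 <= 11: swap with position 1, array becomes [5, 2, 20, 15, 11]
arr[2]=20 > 11: no swap
arr[3]=15 > 11: no swap

Place pivot at position 2: [5, 2, 11, 15, 20]
Pivot position: 2

After partitioning with pivot 11, the array becomes [5, 2, 11, 15, 20]. The pivot is placed at index 2. All elements to the left of the pivot are <= 11, and all elements to the right are > 11.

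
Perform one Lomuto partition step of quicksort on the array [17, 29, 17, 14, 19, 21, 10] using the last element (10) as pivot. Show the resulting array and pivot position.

Lomuto partition with pivot = 10:

Initial array: [17, 29, 17, 14, 19, 21, 10]

arr[0]=17 > 10: no swap
arr[1]=29 > 10: no swap
arr[2]=17 > 10: no swap
arr[3]=14 > 10: no swap
arr[4]=19 > 10: no swap
arr[5]=21 > 10: no swap

Place pivot at position 0: [10, 29, 17, 14, 19, 21, 17]
Pivot position: 0

After partitioning with pivot 10, the array becomes [10, 29, 17, 14, 19, 21, 17]. The pivot is placed at index 0. All elements to the left of the pivot are <= 10, and all elements to the right are > 10.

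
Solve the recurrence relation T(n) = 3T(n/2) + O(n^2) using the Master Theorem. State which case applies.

Master Theorem for T(n) = 3T(n/2) + O(n^2):

a = 3, b = 2, c = 2
log_b(a) = log_2(3) = 1.5850

Case 3: c = 2 > log_2(3) = 1.5850
T(n) = O(n^2) = O(n^2)

For T(n) = 3T(n/2) + O(n^2): log_2(3) = 1.5850. This is Case 3 of the Master Theorem (c > log_b(a), work dominated by root), giving O(n^2).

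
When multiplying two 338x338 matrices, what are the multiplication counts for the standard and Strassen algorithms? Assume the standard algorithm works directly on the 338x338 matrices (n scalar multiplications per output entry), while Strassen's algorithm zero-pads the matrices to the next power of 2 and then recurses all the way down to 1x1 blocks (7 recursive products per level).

Matrix multiplication for 338x338 matrices:

Strassen's algorithm requires power-of-2 dimensions. Pad 338x338 to 512x512 (next power of 2).

Standard algorithm: 338^3 = 38614472 multiplications
Strassen's algorithm: 7^(log2(512)) = 7^9 = 40353607 multiplications
Difference: 38614472 - 40353607 = -1739135 (Strassen uses MORE here due to padding overhead — for small or just-over-power-of-2 n, padding can outweigh the per-level savings)

Standard: 38614472 multiplications (338^3). Strassen: 40353607 multiplications (7^9, after padding to 512x512). Strassen reduces 8 recursive multiplications to 7 at each level.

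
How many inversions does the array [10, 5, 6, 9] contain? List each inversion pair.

Finding inversions in [10, 5, 6, 9]:

(0, 1): arr[0]=10 > arr[1]=5
(0, 2): arr[0]=10 > arr[2]=6
(0, 3): arr[0]=10 > arr[3]=9

Total inversions: 3

The array has 3 inversion(s): (0,1), (0,2), (0,3). Each pair (i,j) satisfies i < j and arr[i] > arr[j].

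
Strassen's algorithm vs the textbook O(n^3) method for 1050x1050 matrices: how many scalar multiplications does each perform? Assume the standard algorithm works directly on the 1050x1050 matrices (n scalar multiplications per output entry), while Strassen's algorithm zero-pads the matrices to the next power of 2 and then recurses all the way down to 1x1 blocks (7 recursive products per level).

Matrix multiplication for 1050x1050 matrices:

Strassen's algorithm requires power-of-2 dimensions. Pad 1050x1050 to 2048x2048 (next power of 2).

Standard algorithm: 1050^3 = 1157625000 multiplications
Strassen's algorithm: 7^(log2(2048)) = 7^11 = 1977326743 multiplications
Difference: 1157625000 - 1977326743 = -819701743 (Strassen uses MORE here due to padding overhead — for small or just-over-power-of-2 n, padding can outweigh the per-level savings)

Standard: 1157625000 multiplications (1050^3). Strassen: 1977326743 multiplications (7^11, after padding to 2048x2048). Strassen reduces 8 recursive multiplications to 7 at each level.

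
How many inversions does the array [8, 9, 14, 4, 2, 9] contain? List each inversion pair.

Finding inversions in [8, 9, 14, 4, 2, 9]:

(0, 3): arr[0]=8 > arr[3]=4
(0, 4): arr[0]=8 > arr[4]=2
(1, 3): arr[1]=9 > arr[3]=4
(1, 4): arr[1]=9 > arr[4]=2
(2, 3): arr[2]=14 > arr[3]=4
(2, 4): arr[2]=14 > arr[4]=2
(2, 5): arr[2]=14 > arr[5]=9
(3, 4): arr[3]=4 > arr[4]=2

Total inversions: 8

The array has 8 inversion(s): (0,3), (0,4), (1,3), (1,4), (2,3), (2,4), (2,5), (3,4). Each pair (i,j) satisfies i < j and arr[i] > arr[j].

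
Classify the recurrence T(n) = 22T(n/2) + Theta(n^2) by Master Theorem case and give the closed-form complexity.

Master Theorem for T(n) = 22T(n/2) + O(n^2):

a = 22, b = 2, c = 2
log_b(a) = log_2(22) = 4.4594

Case 1: c = 2 < log_2(22) = 4.4594
T(n) = O(n^(log_2 22))

For T(n) = 22T(n/2) + O(n^2): log_2(22) = 4.4594. This is Case 1 of the Master Theorem (c < log_b(a), work dominated by leaves), giving O(n^(log_2 22)).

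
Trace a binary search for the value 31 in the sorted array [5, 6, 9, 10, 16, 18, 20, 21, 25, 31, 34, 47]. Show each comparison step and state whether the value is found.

Binary search for 31 in [5, 6, 9, 10, 16, 18, 20, 21, 25, 31, 34, 47]:

lo=0, hi=11, mid=5, arr[mid]=18 -> 18 < 31, search right half
lo=6, hi=11, mid=8, arr[mid]=25 -> 25 < 31, search right half
lo=9, hi=11, mid=10, arr[mid]=34 -> 34 > 31, search left half
lo=9, hi=9, mid=9, arr[mid]=31 -> Found target at index 9!

Binary search finds 31 at index 9 after 4 comparisons. The search repeatedly halves the search space by comparing with the middle element.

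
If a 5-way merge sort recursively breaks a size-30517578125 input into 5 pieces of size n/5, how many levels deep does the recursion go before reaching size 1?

For divide and conquer with division factor 5:

Problem sizes at each level:
Level 0: 30517578125
Level 1: 6103515625
Level 2: 1220703125
Level 3: 244140625
Level 4: 48828125
Level 5: 9765625
Level 6: 1953125
Level 7: 390625
Level 8: 78125
Level 9: 15625
Level 10: 3125
Level 11: 625
Level 12: 125
Level 13: 25
Level 14: 5
Level 15: 1

The root is level 0 and the size-1 base case is level 15 (the tree spans levels 0 through 15, i.e. 16 levels counting the root), so the depth is the number of divisions: log_5(30517578125) = 15

The recursion tree depth is log_5(30517578125) = 15. At each level, the problem size is divided by 5, so it takes 15 divisions to reduce to a base case of size 1. The algorithm makes 5 recursive calls at each level.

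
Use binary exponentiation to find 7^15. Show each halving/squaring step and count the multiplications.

Computing 7^15 by squaring (build up from 7^1; each line after the first costs one multiplication):

7^1 = 7
7^2 = (7^1)^2 = 7^2 = 49
7^3 = 7 * 7^2 = 7 * 49 = 343
7^6 = (7^3)^2 = 343^2 = 117649
7^7 = 7 * 7^6 = 7 * 117649 = 823543
7^14 = (7^7)^2 = 823543^2 = 678223072849
7^15 = 7 * 7^14 = 7 * 678223072849 = 4747561509943

Result: 4747561509943
Multiplications needed: 6 (6 lines after 7^1)

7^15 = 4747561509943. Using exponentiation by squaring, this requires 6 multiplications. The key idea: if the exponent is even, square the half-power; if odd, multiply by the base once.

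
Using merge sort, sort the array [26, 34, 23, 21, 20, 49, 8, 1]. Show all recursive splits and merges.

Merge sort trace:

Split: [26, 34, 23, 21, 20, 49, 8, 1] -> [26, 34, 23, 21] and [20, 49, 8, 1]
  Split: [26, 34, 23, 21] -> [26, 34] and [23, 21]
    Split: [26, 34] -> [26] and [34]
    Merge: [26] + [34] -> [26, 34]
    Split: [23, 21] -> [23] and [21]
    Merge: [23] + [21] -> [21, 23]
  Merge: [26, 34] + [21, 23] -> [21, 23, 26, 34]
  Split: [20, 49, 8, 1] -> [20, 49] and [8, 1]
    Split: [20, 49] -> [20] and [49]
    Merge: [20] + [49] -> [20, 49]
    Split: [8, 1] -> [8] and [1]
    Merge: [8] + [1] -> [1, 8]
  Merge: [20, 49] + [1, 8] -> [1, 8, 20, 49]
Merge: [21, 23, 26, 34] + [1, 8, 20, 49] -> [1, 8, 20, 21, 23, 26, 34, 49]

Final sorted array: [1, 8, 20, 21, 23, 26, 34, 49]

The merge sort proceeds by recursively splitting the array and merging sorted halves.
After all merges, the sorted array is [1, 8, 20, 21, 23, 26, 34, 49].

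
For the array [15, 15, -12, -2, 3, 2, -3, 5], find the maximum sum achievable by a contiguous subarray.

Using Kadane's algorithm on [15, 15, -12, -2, 3, 2, -3, 5]:

Scanning through the array:
Position 1 (value 15): max_ending_here = 30, max_so_far = 30
Position 2 (value -12): max_ending_here = 18, max_so_far = 30
Position 3 (value -2): max_ending_here = 16, max_so_far = 30
Position 4 (value 3): max_ending_here = 19, max_so_far = 30
Position 5 (value 2): max_ending_here = 21, max_so_far = 30
Position 6 (value -3): max_ending_here = 18, max_so_far = 30
Position 7 (value 5): max_ending_here = 23, max_so_far = 30

Maximum subarray: [15, 15]
Maximum sum: 30

The maximum subarray is [15, 15] with sum 30. This subarray runs from index 0 to index 1.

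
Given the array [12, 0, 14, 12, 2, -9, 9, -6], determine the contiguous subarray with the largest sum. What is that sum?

Using Kadane's algorithm on [12, 0, 14, 12, 2, -9, 9, -6]:

Scanning through the array:
Position 1 (value 0): max_ending_here = 12, max_so_far = 12
Position 2 (value 14): max_ending_here = 26, max_so_far = 26
Position 3 (value 12): max_ending_here = 38, max_so_far = 38
Position 4 (value 2): max_ending_here = 40, max_so_far = 40
Position 5 (value -9): max_ending_here = 31, max_so_far = 40
Position 6 (value 9): max_ending_here = 40, max_so_far = 40
Position 7 (value -6): max_ending_here = 34, max_so_far = 40

Maximum subarray: [12, 0, 14, 12, 2]
Maximum sum: 40

The maximum subarray is [12, 0, 14, 12, 2] with sum 40. This subarray runs from index 0 to index 4.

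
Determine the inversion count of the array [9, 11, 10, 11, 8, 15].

Finding inversions in [9, 11, 10, 11, 8, 15]:

(0, 4): arr[0]=9 > arr[4]=8
(1, 2): arr[1]=11 > arr[2]=10
(1, 4): arr[1]=11 > arr[4]=8
(2, 4): arr[2]=10 > arr[4]=8
(3, 4): arr[3]=11 > arr[4]=8

Total inversions: 5

The array has 5 inversion(s): (0,4), (1,2), (1,4), (2,4), (3,4). Each pair (i,j) satisfies i < j and arr[i] > arr[j].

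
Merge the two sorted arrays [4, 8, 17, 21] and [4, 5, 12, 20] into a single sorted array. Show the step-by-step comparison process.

Merging process:

Compare 4 vs 4: take 4 from left. Merged: [4]
Compare 8 vs 4: take 4 from right. Merged: [4, 4]
Compare 8 vs 5: take 5 from right. Merged: [4, 4, 5]
Compare 8 vs 12: take 8 from left. Merged: [4, 4, 5, 8]
Compare 17 vs 12: take 12 from right. Merged: [4, 4, 5, 8, 12]
Compare 17 vs 20: take 17 from left. Merged: [4, 4, 5, 8, 12, 17]
Compare 21 vs 20: take 20 from right. Merged: [4, 4, 5, 8, 12, 17, 20]
Append remaining from left: [21]. Merged: [4, 4, 5, 8, 12, 17, 20, 21]

Final merged array: [4, 4, 5, 8, 12, 17, 20, 21]
Total comparisons: 7

The merged array is [4, 4, 5, 8, 12, 17, 20, 21], requiring 7 comparisons. The merge step runs in O(n) time where n is the total number of elements.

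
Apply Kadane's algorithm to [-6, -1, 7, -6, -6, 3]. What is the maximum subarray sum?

Using Kadane's algorithm on [-6, -1, 7, -6, -6, 3]:

Scanning through the array:
Position 1 (value -1): max_ending_here = -1, max_so_far = -1
Position 2 (value 7): max_ending_here = 7, max_so_far = 7
Position 3 (value -6): max_ending_here = 1, max_so_far = 7
Position 4 (value -6): max_ending_here = -5, max_so_far = 7
Position 5 (value 3): max_ending_here = 3, max_so_far = 7

Maximum subarray: [7]
Maximum sum: 7

The maximum subarray is [7] with sum 7. This subarray runs from index 2 to index 2.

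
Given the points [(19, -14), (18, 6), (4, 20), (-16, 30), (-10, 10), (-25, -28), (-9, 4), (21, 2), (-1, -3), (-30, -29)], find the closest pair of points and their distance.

Computing all pairwise distances among 10 points:

d((19, -14), (18, 6)) = 20.025
d((19, -14), (4, 20)) = 37.1618
d((19, -14), (-16, 30)) = 56.2228
d((19, -14), (-10, 10)) = 37.6431
d((19, -14), (-25, -28)) = 46.1736
d((19, -14), (-9, 4)) = 33.2866
d((19, -14), (21, 2)) = 16.1245
d((19, -14), (-1, -3)) = 22.8254
d((19, -14), (-30, -29)) = 51.2445
d((18, 6), (4, 20)) = 19.799
d((18, 6), (-16, 30)) = 41.6173
d((18, 6), (-10, 10)) = 28.2843
d((18, 6), (-25, -28)) = 54.8179
d((18, 6), (-9, 4)) = 27.074
d((18, 6), (21, 2)) = 5.0 <-- minimum
d((18, 6), (-1, -3)) = 21.0238
d((18, 6), (-30, -29)) = 59.4054
d((4, 20), (-16, 30)) = 22.3607
d((4, 20), (-10, 10)) = 17.2047
d((4, 20), (-25, -28)) = 56.0803
d((4, 20), (-9, 4)) = 20.6155
d((4, 20), (21, 2)) = 24.7588
d((4, 20), (-1, -3)) = 23.5372
d((4, 20), (-30, -29)) = 59.6406
d((-16, 30), (-10, 10)) = 20.8806
d((-16, 30), (-25, -28)) = 58.6941
d((-16, 30), (-9, 4)) = 26.9258
d((-16, 30), (21, 2)) = 46.4004
d((-16, 30), (-1, -3)) = 36.2491
d((-16, 30), (-30, -29)) = 60.6383
d((-10, 10), (-25, -28)) = 40.8534
d((-10, 10), (-9, 4)) = 6.0828
d((-10, 10), (21, 2)) = 32.0156
d((-10, 10), (-1, -3)) = 15.8114
d((-10, 10), (-30, -29)) = 43.8292
d((-25, -28), (-9, 4)) = 35.7771
d((-25, -28), (21, 2)) = 54.9181
d((-25, -28), (-1, -3)) = 34.6554
d((-25, -28), (-30, -29)) = 5.099
d((-9, 4), (21, 2)) = 30.0666
d((-9, 4), (-1, -3)) = 10.6301
d((-9, 4), (-30, -29)) = 39.1152
d((21, 2), (-1, -3)) = 22.561
d((21, 2), (-30, -29)) = 59.6825
d((-1, -3), (-30, -29)) = 38.9487

Closest pair: (18, 6) and (21, 2) with distance 5.0

The closest pair is (18, 6) and (21, 2) with Euclidean distance 5.0. For 10 points, brute-force pairwise comparison is shown above. For large n, the divide-and-conquer algorithm (sort by x, recurse on halves, check the dividing strip) achieves O(n log n).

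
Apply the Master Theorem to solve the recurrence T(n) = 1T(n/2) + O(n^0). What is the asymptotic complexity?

Master Theorem for T(n) = 1T(n/2) + O(n^0):

a = 1, b = 2, c = 0
log_b(a) = log_2(1) = 0.0000

Case 2: c = 0 = log_2(1) = 0.0000
T(n) = O(n^0 log n) = O(log n)

For T(n) = 1T(n/2) + O(n^0): log_2(1) = 0.0000. This is Case 2 of the Master Theorem (c = log_b(a), equal work at all levels), giving O(log n).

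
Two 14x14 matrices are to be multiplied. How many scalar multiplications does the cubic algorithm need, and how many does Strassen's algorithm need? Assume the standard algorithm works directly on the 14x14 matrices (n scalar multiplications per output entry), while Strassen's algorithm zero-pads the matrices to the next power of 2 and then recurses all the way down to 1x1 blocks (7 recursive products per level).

Matrix multiplication for 14x14 matrices:

Strassen's algorithm requires power-of-2 dimensions. Pad 14x14 to 16x16 (next power of 2).

Standard algorithm: 14^3 = 2744 multiplications
Strassen's algorithm: 7^(log2(16)) = 7^4 = 2401 multiplications
Savings: 2744 - 2401 = 343 multiplications

Standard: 2744 multiplications (14^3). Strassen: 2401 multiplications (7^4, after padding to 16x16). Strassen reduces 8 recursive multiplications to 7 at each level.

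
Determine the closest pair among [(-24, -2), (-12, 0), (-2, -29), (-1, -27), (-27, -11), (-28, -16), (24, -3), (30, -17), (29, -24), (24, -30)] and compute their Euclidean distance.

Computing all pairwise distances among 10 points:

d((-24, -2), (-12, 0)) = 12.1655
d((-24, -2), (-2, -29)) = 34.8281
d((-24, -2), (-1, -27)) = 33.9706
d((-24, -2), (-27, -11)) = 9.4868
d((-24, -2), (-28, -16)) = 14.5602
d((-24, -2), (24, -3)) = 48.0104
d((-24, -2), (30, -17)) = 56.0446
d((-24, -2), (29, -24)) = 57.3847
d((-24, -2), (24, -30)) = 55.5698
d((-12, 0), (-2, -29)) = 30.6757
d((-12, 0), (-1, -27)) = 29.1548
d((-12, 0), (-27, -11)) = 18.6011
d((-12, 0), (-28, -16)) = 22.6274
d((-12, 0), (24, -3)) = 36.1248
d((-12, 0), (30, -17)) = 45.31
d((-12, 0), (29, -24)) = 47.5079
d((-12, 0), (24, -30)) = 46.8615
d((-2, -29), (-1, -27)) = 2.2361 <-- minimum
d((-2, -29), (-27, -11)) = 30.8058
d((-2, -29), (-28, -16)) = 29.0689
d((-2, -29), (24, -3)) = 36.7696
d((-2, -29), (30, -17)) = 34.176
d((-2, -29), (29, -24)) = 31.4006
d((-2, -29), (24, -30)) = 26.0192
d((-1, -27), (-27, -11)) = 30.5287
d((-1, -27), (-28, -16)) = 29.1548
d((-1, -27), (24, -3)) = 34.6554
d((-1, -27), (30, -17)) = 32.573
d((-1, -27), (29, -24)) = 30.1496
d((-1, -27), (24, -30)) = 25.1794
d((-27, -11), (-28, -16)) = 5.099
d((-27, -11), (24, -3)) = 51.6236
d((-27, -11), (30, -17)) = 57.3149
d((-27, -11), (29, -24)) = 57.4891
d((-27, -11), (24, -30)) = 54.4243
d((-28, -16), (24, -3)) = 53.6004
d((-28, -16), (30, -17)) = 58.0086
d((-28, -16), (29, -24)) = 57.5587
d((-28, -16), (24, -30)) = 53.8516
d((24, -3), (30, -17)) = 15.2315
d((24, -3), (29, -24)) = 21.587
d((24, -3), (24, -30)) = 27.0
d((30, -17), (29, -24)) = 7.0711
d((30, -17), (24, -30)) = 14.3178
d((29, -24), (24, -30)) = 7.8102

Closest pair: (-2, -29) and (-1, -27) with distance 2.2361

The closest pair is (-2, -29) and (-1, -27) with Euclidean distance 2.2361. For 10 points, brute-force pairwise comparison is shown above. For large n, the divide-and-conquer algorithm (sort by x, recurse on halves, check the dividing strip) achieves O(n log n).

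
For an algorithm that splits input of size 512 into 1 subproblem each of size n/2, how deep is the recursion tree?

For divide and conquer with division factor 2:

Problem sizes at each level:
Level 0: 512
Level 1: 256
Level 2: 128
Level 3: 64
Level 4: 32
Level 5: 16
Level 6: 8
Level 7: 4
Level 8: 2
Level 9: 1

The root is level 0 and the size-1 base case is level 9 (the tree spans levels 0 through 9, i.e. 10 levels counting the root), so the depth is the number of divisions: log_2(512) = 9

The recursion tree depth is log_2(512) = 9. At each level, the problem size is divided by 2, so it takes 9 divisions to reduce to a base case of size 1. The algorithm makes 1 recursive call at each level.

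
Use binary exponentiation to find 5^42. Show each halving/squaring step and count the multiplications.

Computing 5^42 by squaring (build up from 5^1; each line after the first costs one multiplication):

5^1 = 5
5^2 = (5^1)^2 = 5^2 = 25
5^4 = (5^2)^2 = 25^2 = 625
5^5 = 5 * 5^4 = 5 * 625 = 3125
5^10 = (5^5)^2 = 3125^2 = 9765625
5^20 = (5^10)^2 = 9765625^2 = 95367431640625
5^21 = 5 * 5^20 = 5 * 95367431640625 = 476837158203125
5^42 = (5^21)^2 = 476837158203125^2 = 227373675443232059478759765625

Result: 227373675443232059478759765625
Multiplications needed: 7 (7 lines after 5^1)

5^42 = 227373675443232059478759765625. Using exponentiation by squaring, this requires 7 multiplications. The key idea: if the exponent is even, square the half-power; if odd, multiply by the base once.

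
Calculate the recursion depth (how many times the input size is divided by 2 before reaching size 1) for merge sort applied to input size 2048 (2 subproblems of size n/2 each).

For divide and conquer with division factor 2:

Problem sizes at each level:
Level 0: 2048
Level 1: 1024
Level 2: 512
Level 3: 256
Level 4: 128
Level 5: 64
Level 6: 32
Level 7: 16
Level 8: 8
Level 9: 4
Level 10: 2
Level 11: 1

The root is level 0 and the size-1 base case is level 11 (the tree spans levels 0 through 11, i.e. 12 levels counting the root), so the depth is the number of divisions: log_2(2048) = 11

The recursion tree depth is log_2(2048) = 11. At each level, the problem size is divided by 2, so it takes 11 divisions to reduce to a base case of size 1. The algorithm makes 2 recursive calls at each level.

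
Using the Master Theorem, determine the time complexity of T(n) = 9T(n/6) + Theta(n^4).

Master Theorem for T(n) = 9T(n/6) + O(n^4):

a = 9, b = 6, c = 4
log_b(a) = log_6(9) = 1.2263

Case 3: c = 4 > log_6(9) = 1.2263
T(n) = O(n^4) = O(n^4)

For T(n) = 9T(n/6) + O(n^4): log_6(9) = 1.2263. This is Case 3 of the Master Theorem (c > log_b(a), work dominated by root), giving O(n^4).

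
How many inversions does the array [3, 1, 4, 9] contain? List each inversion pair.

Finding inversions in [3, 1, 4, 9]:

(0, 1): arr[0]=3 > arr[1]=1

Total inversions: 1

The array has 1 inversion(s): (0,1). Each pair (i,j) satisfies i < j and arr[i] > arr[j].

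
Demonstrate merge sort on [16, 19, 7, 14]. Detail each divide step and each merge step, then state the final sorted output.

Merge sort trace:

Split: [16, 19, 7, 14] -> [16, 19] and [7, 14]
  Split: [16, 19] -> [16] and [19]
  Merge: [16] + [19] -> [16, 19]
  Split: [7, 14] -> [7] and [14]
  Merge: [7] + [14] -> [7, 14]
Merge: [16, 19] + [7, 14] -> [7, 14, 16, 19]

Final sorted array: [7, 14, 16, 19]

The merge sort proceeds by recursively splitting the array and merging sorted halves.
After all merges, the sorted array is [7, 14, 16, 19].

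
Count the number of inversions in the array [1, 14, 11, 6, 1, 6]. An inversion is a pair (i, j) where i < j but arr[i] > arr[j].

Finding inversions in [1, 14, 11, 6, 1, 6]:

(1, 2): arr[1]=14 > arr[2]=11
(1, 3): arr[1]=14 > arr[3]=6
(1, 4): arr[1]=14 > arr[4]=1
(1, 5): arr[1]=14 > arr[5]=6
(2, 3): arr[2]=11 > arr[3]=6
(2, 4): arr[2]=11 > arr[4]=1
(2, 5): arr[2]=11 > arr[5]=6
(3, 4): arr[3]=6 > arr[4]=1

Total inversions: 8

The array has 8 inversion(s): (1,2), (1,3), (1,4), (1,5), (2,3), (2,4), (2,5), (3,4). Each pair (i,j) satisfies i < j and arr[i] > arr[j].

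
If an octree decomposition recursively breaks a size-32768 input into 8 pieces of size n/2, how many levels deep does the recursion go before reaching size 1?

For divide and conquer with division factor 2:

Problem sizes at each level:
Level 0: 32768
Level 1: 16384
Level 2: 8192
Level 3: 4096
Level 4: 2048
Level 5: 1024
Level 6: 512
Level 7: 256
Level 8: 128
Level 9: 64
Level 10: 32
Level 11: 16
Level 12: 8
Level 13: 4
Level 14: 2
Level 15: 1

The root is level 0 and the size-1 base case is level 15 (the tree spans levels 0 through 15, i.e. 16 levels counting the root), so the depth is the number of divisions: log_2(32768) = 15

The recursion tree depth is log_2(32768) = 15. At each level, the problem size is divided by 2, so it takes 15 divisions to reduce to a base case of size 1. The algorithm makes 8 recursive calls at each level.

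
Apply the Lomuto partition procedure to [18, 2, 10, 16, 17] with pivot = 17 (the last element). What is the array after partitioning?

Lomuto partition with pivot = 17:

Initial array: [18, 2, 10, 16, 17]

arr[0]=18 > 17: no swap
arr[1]=2 <= 17: swap with position 0, array becomes [2, 18, 10, 16, 17]
arr[2]=10 <= 17: swap with position 1, array becomes [2, 10, 18, 16, 17]
arr[3]=16 <= 17: swap with position 2, array becomes [2, 10, 16, 18, 17]

Place pivot at position 3: [2, 10, 16, 17, 18]
Pivot position: 3

After partitioning with pivot 17, the array becomes [2, 10, 16, 17, 18]. The pivot is placed at index 3. All elements to the left of the pivot are <= 17, and all elements to the right are > 17.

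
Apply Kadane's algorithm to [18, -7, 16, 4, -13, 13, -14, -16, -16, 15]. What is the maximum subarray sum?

Using Kadane's algorithm on [18, -7, 16, 4, -13, 13, -14, -16, -16, 15]:

Scanning through the array:
Position 1 (value -7): max_ending_here = 11, max_so_far = 18
Position 2 (value 16): max_ending_here = 27, max_so_far = 27
Position 3 (value 4): max_ending_here = 31, max_so_far = 31
Position 4 (value -13): max_ending_here = 18, max_so_far = 31
Position 5 (value 13): max_ending_here = 31, max_so_far = 31
Position 6 (value -14): max_ending_here = 17, max_so_far = 31
Position 7 (value -16): max_ending_here = 1, max_so_far = 31
Position 8 (value -16): max_ending_here = -15, max_so_far = 31
Position 9 (value 15): max_ending_here = 15, max_so_far = 31

Maximum subarray: [18, -7, 16, 4]
Maximum sum: 31

The maximum subarray is [18, -7, 16, 4] with sum 31. This subarray runs from index 0 to index 3.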